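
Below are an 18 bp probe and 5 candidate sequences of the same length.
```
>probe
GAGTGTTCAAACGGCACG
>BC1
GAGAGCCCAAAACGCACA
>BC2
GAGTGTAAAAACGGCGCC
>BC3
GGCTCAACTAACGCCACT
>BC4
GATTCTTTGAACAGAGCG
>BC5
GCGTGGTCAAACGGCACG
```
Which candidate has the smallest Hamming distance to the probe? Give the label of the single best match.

Hamming distances to probe — BC1: 6; BC2: 4; BC3: 8; BC4: 7; BC5: 2.
Smallest is BC5 with 2 mismatches.

BC5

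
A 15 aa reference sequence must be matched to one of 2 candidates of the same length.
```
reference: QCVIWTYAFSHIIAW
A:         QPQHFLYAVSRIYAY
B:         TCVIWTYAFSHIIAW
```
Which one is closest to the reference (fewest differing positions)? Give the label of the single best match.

A differs at 9 positions; B differs at 1 position. The closest is B.

B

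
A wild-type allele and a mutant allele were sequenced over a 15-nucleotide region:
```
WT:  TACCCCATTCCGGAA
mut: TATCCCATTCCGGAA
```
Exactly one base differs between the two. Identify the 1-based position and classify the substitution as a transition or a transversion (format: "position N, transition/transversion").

position 3, transition

The sequences differ only at position 3: C→T (pyrimidine→pyrimidine), a transition.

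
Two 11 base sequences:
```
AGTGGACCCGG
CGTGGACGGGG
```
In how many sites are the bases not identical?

Mismatches (1-based): site 1: A→C; site 8: C→G; site 9: C→G.

3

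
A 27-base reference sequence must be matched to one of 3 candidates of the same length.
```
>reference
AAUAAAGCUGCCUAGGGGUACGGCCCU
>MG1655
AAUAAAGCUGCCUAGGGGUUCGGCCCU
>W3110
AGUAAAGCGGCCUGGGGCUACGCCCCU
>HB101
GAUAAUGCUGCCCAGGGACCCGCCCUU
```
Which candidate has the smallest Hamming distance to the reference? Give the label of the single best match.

Hamming distances to reference — MG1655: 1; W3110: 5; HB101: 8.
Smallest is MG1655 with 1 mismatch.

MG1655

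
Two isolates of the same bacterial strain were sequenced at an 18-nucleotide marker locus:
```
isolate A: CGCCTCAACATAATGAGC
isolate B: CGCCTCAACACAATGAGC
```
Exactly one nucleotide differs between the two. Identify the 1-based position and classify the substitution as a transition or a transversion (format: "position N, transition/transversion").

position 11, transition

Position 11 changes T→C. T is a pyrimidine and C is a pyrimidine, so this is a transition.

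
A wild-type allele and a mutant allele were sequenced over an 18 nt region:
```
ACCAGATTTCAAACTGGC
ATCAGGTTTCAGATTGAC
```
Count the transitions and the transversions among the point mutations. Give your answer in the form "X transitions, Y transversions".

5 transitions, 0 transversions

Transitions (purine↔purine or pyrimidine↔pyrimidine): 2 C→T, 6 A→G, 12 A→G, 14 C→T, 17 G→A.
Transversions (purine↔pyrimidine): none.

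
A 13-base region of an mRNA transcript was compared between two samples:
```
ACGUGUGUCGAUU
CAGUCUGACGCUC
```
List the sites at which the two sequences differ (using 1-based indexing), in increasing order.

1, 2, 5, 8, 11, 13

Differences at site 1 (A→C), site 2 (C→A), site 5 (G→C), site 8 (U→A), site 11 (A→C), site 13 (U→C).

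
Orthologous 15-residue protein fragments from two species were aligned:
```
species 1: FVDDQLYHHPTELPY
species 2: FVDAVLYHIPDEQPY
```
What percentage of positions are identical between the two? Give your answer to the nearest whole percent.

Mismatches at positions 4, 5, 9, 11, 13 (1-based): 5 of 15.
Identical positions: 10/15 = 66.67% → 67%.

67%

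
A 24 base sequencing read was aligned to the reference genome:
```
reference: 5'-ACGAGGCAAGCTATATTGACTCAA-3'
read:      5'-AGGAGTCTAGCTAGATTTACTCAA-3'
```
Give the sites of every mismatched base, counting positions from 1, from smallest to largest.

Differences at site 2 (C→G), site 6 (G→T), site 8 (A→T), site 14 (T→G), site 18 (G→T).

2, 6, 8, 14, 18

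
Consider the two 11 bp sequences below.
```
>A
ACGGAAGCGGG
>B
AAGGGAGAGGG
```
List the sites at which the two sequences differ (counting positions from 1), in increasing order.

2, 5, 8

Differences at site 2 (C→A), site 5 (A→G), site 8 (C→A).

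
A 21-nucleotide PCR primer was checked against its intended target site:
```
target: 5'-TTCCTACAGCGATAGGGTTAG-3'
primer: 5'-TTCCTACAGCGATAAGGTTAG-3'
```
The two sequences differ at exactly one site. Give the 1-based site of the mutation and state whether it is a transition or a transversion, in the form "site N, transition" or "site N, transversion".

The sequences differ only at site 15: G→A (purine→purine), a transition.

site 15, transition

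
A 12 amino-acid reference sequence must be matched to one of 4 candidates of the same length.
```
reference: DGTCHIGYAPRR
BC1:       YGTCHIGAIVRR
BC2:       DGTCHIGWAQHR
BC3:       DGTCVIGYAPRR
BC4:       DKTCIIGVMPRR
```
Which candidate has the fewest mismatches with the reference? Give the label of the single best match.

BC3

BC1 differs at 4 positions; BC2 differs at 3 positions; BC3 differs at 1 position; BC4 differs at 4 positions. The closest is BC3.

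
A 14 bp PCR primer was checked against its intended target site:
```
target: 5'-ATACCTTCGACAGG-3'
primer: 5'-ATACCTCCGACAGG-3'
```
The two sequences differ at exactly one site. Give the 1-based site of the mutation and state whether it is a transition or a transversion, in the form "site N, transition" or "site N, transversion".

site 7, transition

Site 7 changes T→C. T is a pyrimidine and C is a pyrimidine, so this is a transition.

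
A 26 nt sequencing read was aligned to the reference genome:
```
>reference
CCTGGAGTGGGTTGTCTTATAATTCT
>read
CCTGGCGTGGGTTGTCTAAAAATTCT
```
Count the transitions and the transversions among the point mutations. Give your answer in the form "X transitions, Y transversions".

0 transitions, 3 transversions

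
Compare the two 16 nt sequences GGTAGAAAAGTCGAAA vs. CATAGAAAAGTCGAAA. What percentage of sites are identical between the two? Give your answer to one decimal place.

2 positions differ (1, 2), so 14 of 16 match: 14/16 = 87.5%.

87.5%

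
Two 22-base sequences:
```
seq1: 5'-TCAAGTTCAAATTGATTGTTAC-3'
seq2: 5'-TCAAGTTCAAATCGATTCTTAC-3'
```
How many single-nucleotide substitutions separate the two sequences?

2

Comparing position by position, 2 sites differ: 13 (T/C), 18 (G/C).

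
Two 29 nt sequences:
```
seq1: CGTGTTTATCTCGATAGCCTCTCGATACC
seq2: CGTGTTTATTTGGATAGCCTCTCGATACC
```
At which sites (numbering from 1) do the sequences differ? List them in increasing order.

10, 12

Scanning 1-based: 10: C/T; 12: C/G.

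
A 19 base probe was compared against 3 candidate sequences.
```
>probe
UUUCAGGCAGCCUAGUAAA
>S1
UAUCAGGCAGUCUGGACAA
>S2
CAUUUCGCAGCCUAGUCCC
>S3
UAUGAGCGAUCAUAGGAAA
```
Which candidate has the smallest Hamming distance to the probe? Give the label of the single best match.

Hamming distances to probe — S1: 5; S2: 8; S3: 7.
Smallest is S1 with 5 mismatches.

S1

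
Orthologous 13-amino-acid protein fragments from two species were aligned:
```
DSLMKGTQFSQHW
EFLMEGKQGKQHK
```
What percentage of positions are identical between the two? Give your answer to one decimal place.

46.2%

7 positions differ (1, 2, 5, 7, 9, 10, 13), so 6 of 13 match: 6/13 = 46.15%.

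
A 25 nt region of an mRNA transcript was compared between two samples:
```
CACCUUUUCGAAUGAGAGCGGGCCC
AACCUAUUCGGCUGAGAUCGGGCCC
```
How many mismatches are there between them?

Mismatches (1-based): site 1: C→A; site 6: U→A; site 11: A→G; site 12: A→C; site 18: G→U.

5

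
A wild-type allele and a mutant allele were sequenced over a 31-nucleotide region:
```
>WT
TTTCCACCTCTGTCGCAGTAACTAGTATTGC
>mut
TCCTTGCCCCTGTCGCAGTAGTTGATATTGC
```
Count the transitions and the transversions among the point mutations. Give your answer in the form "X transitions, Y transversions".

10 transitions, 0 transversions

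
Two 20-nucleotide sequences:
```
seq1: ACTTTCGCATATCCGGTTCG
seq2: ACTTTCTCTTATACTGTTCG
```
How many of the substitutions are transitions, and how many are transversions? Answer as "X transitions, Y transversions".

Mismatches (1-based):
position 7: G→T (purine→pyrimidine, transversion)
position 9: A→T (purine→pyrimidine, transversion)
position 13: C→A (pyrimidine→purine, transversion)
position 15: G→T (purine→pyrimidine, transversion)

0 transitions, 4 transversions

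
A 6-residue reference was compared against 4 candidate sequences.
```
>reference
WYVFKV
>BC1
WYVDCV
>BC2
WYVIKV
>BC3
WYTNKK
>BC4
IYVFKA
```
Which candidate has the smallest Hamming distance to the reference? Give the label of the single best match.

BC2

BC1 differs at 2 residues; BC2 differs at 1 residue; BC3 differs at 3 residues; BC4 differs at 2 residues. The closest is BC2.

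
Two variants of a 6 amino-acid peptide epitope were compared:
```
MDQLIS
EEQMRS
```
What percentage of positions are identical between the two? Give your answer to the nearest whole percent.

33%

4 positions differ (1, 2, 4, 5), so 2 of 6 match: 2/6 = 33.33%.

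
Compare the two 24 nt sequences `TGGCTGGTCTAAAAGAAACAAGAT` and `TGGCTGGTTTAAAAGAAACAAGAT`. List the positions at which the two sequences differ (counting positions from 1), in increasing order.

9

Differences at position 9 (C→T).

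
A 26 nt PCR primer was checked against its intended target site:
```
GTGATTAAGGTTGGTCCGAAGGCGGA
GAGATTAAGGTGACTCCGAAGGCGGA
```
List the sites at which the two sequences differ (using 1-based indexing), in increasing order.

2, 12, 13, 14

Differences at site 2 (T→A), site 12 (T→G), site 13 (G→A), site 14 (G→C).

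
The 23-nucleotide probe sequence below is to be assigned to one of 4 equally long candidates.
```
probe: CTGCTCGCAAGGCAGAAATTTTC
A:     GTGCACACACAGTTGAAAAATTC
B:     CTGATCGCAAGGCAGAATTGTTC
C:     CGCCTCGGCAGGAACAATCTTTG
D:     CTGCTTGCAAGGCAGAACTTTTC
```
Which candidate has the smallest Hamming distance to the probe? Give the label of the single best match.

D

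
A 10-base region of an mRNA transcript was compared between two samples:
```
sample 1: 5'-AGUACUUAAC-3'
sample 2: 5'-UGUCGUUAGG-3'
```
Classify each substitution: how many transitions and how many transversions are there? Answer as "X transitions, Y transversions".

Transitions (purine↔purine or pyrimidine↔pyrimidine): 9 A→G.
Transversions (purine↔pyrimidine): 1 A→U, 4 A→C, 5 C→G, 10 C→G.

1 transition, 4 transversions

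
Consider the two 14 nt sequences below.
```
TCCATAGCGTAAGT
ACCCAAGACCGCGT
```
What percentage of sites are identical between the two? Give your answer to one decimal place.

42.9%

8 positions differ (1, 4, 5, 8, 9, 10, 11, 12), so 6 of 14 match: 6/14 = 42.86%.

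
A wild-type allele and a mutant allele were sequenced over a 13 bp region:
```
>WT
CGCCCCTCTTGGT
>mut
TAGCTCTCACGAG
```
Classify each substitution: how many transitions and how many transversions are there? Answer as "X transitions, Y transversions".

Mismatches (1-based):
base 1: C→T (pyrimidine→pyrimidine, transition)
base 2: G→A (purine→purine, transition)
base 3: C→G (pyrimidine→purine, transversion)
base 5: C→T (pyrimidine→pyrimidine, transition)
base 9: T→A (pyrimidine→purine, transversion)
base 10: T→C (pyrimidine→pyrimidine, transition)
base 12: G→A (purine→purine, transition)
base 13: T→G (pyrimidine→purine, transversion)

5 transitions, 3 transversions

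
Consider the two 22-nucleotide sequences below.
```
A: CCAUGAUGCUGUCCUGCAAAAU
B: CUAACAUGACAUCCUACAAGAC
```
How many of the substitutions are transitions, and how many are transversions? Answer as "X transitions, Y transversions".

Mismatches (1-based):
site 2: C→U (pyrimidine→pyrimidine, transition)
site 4: U→A (pyrimidine→purine, transversion)
site 5: G→C (purine→pyrimidine, transversion)
site 9: C→A (pyrimidine→purine, transversion)
site 10: U→C (pyrimidine→pyrimidine, transition)
site 11: G→A (purine→purine, transition)
site 16: G→A (purine→purine, transition)
site 20: A→G (purine→purine, transition)
site 22: U→C (pyrimidine→pyrimidine, transition)

6 transitions, 3 transversions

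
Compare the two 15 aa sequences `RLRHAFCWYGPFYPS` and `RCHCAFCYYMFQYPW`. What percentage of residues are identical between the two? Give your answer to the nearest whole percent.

47%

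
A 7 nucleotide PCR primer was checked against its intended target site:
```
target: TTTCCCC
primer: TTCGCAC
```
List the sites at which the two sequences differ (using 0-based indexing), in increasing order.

Differences at site 2 (T→C), site 3 (C→G), site 5 (C→A).

2, 3, 5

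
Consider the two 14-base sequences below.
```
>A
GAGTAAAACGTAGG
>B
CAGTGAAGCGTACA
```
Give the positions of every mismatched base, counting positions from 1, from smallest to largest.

Scanning 1-based: 1: G/C; 5: A/G; 8: A/G; 13: G/C; 14: G/A.

1, 5, 8, 13, 14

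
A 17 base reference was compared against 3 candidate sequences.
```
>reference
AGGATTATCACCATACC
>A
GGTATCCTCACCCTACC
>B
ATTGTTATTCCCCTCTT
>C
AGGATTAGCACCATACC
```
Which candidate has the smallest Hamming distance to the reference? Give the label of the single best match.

Hamming distances to reference — A: 5; B: 9; C: 1.
Smallest is C with 1 mismatch.

C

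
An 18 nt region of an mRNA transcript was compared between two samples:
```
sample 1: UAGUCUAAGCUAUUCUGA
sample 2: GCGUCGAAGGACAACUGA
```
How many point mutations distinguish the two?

8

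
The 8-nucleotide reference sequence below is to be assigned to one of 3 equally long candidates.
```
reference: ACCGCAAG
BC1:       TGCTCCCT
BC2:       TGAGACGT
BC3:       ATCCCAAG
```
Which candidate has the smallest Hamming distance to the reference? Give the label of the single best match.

BC3

Hamming distances to reference — BC1: 6; BC2: 7; BC3: 2.
Smallest is BC3 with 2 mismatches.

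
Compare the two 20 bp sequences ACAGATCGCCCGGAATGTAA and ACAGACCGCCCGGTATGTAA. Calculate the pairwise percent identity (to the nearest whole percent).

90%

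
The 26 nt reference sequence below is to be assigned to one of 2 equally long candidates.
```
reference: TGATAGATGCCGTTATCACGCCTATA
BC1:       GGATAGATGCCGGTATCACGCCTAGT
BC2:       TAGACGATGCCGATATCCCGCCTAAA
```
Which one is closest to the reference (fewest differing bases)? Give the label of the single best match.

Hamming distances to reference — BC1: 4; BC2: 7.
Smallest is BC1 with 4 mismatches.

BC1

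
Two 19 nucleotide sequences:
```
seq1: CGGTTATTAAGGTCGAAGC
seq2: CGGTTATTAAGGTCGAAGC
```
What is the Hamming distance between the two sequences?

0

No positions differ; the sequences are identical.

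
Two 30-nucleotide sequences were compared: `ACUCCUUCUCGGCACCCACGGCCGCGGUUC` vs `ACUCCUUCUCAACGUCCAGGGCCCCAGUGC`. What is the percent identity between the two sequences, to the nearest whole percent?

8 positions differ (11, 12, 14, 15, 19, 24, 26, 29), so 22 of 30 match: 22/30 = 73.33%.

73%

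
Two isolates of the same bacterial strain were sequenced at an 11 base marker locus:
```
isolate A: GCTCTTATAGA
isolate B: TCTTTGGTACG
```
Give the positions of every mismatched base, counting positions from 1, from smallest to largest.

1, 4, 6, 7, 10, 11

Differences at position 1 (G→T), position 4 (C→T), position 6 (T→G), position 7 (A→G), position 10 (G→C), position 11 (A→G).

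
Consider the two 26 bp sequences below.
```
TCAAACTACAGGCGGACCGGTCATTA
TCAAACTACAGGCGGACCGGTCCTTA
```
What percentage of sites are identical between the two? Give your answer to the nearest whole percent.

Mismatch at position 23 (1-based): 1 of 26.
Identical positions: 25/26 = 96.15% → 96%.

96%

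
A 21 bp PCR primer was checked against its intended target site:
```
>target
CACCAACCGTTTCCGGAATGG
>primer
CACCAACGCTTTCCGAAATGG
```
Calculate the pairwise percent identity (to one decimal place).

3 positions differ (8, 9, 16), so 18 of 21 match: 18/21 = 85.71%.

85.7%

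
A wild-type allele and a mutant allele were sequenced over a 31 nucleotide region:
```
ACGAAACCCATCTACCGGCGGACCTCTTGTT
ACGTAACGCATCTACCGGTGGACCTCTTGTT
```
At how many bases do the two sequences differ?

3

Comparing position by position, 3 bases differ: 4 (A/T), 8 (C/G), 19 (C/T).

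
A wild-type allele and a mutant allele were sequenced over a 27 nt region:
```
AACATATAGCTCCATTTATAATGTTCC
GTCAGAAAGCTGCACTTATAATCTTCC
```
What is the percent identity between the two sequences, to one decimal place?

74.1%

Mismatches at positions 1, 2, 5, 7, 12, 15, 23 (1-based): 7 of 27.
Identical positions: 20/27 = 74.07% → 74.1%.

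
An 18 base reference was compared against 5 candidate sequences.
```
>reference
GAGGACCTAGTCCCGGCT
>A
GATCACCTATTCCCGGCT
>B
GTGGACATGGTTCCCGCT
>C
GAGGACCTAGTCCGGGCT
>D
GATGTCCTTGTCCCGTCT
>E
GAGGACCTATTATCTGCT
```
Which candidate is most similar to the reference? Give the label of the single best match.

C

A differs at 3 bases; B differs at 5 bases; C differs at 1 base; D differs at 4 bases; E differs at 4 bases. The closest is C.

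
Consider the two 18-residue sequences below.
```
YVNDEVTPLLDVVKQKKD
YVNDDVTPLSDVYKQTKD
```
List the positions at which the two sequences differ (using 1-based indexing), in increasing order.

Differences at position 5 (E→D), position 10 (L→S), position 13 (V→Y), position 16 (K→T).

5, 10, 13, 16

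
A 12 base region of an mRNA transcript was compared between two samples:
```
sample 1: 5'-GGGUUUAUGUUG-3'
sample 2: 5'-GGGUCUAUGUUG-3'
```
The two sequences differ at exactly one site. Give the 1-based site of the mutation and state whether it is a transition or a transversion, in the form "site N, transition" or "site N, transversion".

The sequences differ only at site 5: U→C (pyrimidine→pyrimidine), a transition.

site 5, transition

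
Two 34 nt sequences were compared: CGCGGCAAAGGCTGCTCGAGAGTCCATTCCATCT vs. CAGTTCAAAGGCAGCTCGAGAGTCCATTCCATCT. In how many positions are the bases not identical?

The sequences differ at positions 2, 3, 4, 5, 13 (1-based) — 5 in total.

5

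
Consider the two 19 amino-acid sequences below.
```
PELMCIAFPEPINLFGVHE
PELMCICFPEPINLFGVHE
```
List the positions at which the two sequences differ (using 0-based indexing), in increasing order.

6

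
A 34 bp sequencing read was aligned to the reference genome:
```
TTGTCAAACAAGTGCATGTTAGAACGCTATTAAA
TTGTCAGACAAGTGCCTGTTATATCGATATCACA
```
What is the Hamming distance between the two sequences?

7

Comparing position by position, 7 positions differ: 7 (A/G), 16 (A/C), 22 (G/T), 24 (A/T), 27 (C/A), 31 (T/C), 33 (A/C).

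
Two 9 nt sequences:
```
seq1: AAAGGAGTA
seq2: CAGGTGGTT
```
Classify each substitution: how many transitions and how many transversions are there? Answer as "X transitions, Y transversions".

2 transitions, 3 transversions

Mismatches (1-based):
position 1: A→C (purine→pyrimidine, transversion)
position 3: A→G (purine→purine, transition)
position 5: G→T (purine→pyrimidine, transversion)
position 6: A→G (purine→purine, transition)
position 9: A→T (purine→pyrimidine, transversion)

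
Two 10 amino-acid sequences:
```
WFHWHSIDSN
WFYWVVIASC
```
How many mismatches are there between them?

5

Mismatches (1-based): residue 3: H→Y; residue 5: H→V; residue 6: S→V; residue 8: D→A; residue 10: N→C.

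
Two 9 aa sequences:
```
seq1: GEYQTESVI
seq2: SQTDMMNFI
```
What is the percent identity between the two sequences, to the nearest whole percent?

11%

8 positions differ (1, 2, 3, 4, 5, 6, 7, 8), so 1 of 9 match: 1/9 = 11.11%.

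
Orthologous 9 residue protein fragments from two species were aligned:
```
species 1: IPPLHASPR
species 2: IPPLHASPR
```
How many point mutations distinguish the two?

0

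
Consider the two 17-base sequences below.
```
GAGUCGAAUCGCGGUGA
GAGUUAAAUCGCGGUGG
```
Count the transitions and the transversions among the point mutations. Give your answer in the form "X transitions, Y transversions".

Transitions (purine↔purine or pyrimidine↔pyrimidine): 5 C→U, 6 G→A, 17 A→G.
Transversions (purine↔pyrimidine): none.

3 transitions, 0 transversions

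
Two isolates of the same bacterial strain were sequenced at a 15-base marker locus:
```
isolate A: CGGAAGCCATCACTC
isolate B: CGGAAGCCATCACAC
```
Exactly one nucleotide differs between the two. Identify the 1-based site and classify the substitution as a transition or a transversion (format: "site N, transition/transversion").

site 14, transversion

The sequences differ only at site 14: T→A (pyrimidine→purine), a transversion.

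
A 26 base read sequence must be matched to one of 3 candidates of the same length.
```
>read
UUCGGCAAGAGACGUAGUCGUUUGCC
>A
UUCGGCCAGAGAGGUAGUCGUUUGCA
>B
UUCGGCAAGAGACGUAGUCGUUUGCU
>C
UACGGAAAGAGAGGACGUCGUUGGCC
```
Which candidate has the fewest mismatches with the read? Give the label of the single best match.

B

A differs at 3 positions; B differs at 1 position; C differs at 6 positions. The closest is B.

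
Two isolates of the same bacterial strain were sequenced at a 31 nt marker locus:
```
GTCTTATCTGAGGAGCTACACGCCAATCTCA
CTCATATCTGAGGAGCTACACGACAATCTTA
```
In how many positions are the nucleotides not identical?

The sequences differ at positions 1, 4, 23, 30 (1-based) — 4 in total.

4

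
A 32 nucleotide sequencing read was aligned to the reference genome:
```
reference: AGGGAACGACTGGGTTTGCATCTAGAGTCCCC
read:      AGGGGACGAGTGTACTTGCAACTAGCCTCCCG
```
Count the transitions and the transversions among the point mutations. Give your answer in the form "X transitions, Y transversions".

Transitions (purine↔purine or pyrimidine↔pyrimidine): 5 A→G, 14 G→A, 15 T→C.
Transversions (purine↔pyrimidine): 10 C→G, 13 G→T, 21 T→A, 26 A→C, 27 G→C, 32 C→G.

3 transitions, 6 transversions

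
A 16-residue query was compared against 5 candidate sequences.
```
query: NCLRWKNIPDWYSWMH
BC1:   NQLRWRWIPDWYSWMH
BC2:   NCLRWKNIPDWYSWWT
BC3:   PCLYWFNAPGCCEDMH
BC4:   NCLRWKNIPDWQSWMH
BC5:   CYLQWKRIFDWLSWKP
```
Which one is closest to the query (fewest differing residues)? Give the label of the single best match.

BC1 differs at 3 residues; BC2 differs at 2 residues; BC3 differs at 9 residues; BC4 differs at 1 residue; BC5 differs at 8 residues. The closest is BC4.

BC4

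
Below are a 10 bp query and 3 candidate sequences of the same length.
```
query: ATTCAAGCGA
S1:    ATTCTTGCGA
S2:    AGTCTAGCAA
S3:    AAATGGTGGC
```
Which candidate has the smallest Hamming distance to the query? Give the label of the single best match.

S1

Hamming distances to query — S1: 2; S2: 3; S3: 8.
Smallest is S1 with 2 mismatches.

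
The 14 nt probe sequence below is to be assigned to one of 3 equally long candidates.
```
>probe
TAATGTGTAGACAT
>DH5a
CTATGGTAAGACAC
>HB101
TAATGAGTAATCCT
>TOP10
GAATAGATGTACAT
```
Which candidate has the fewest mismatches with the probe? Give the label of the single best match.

DH5a differs at 6 sites; HB101 differs at 4 sites; TOP10 differs at 6 sites. The closest is HB101.

HB101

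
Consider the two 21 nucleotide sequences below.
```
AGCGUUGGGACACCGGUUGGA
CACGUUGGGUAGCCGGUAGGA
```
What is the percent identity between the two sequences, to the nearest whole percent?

71%

Mismatches at positions 1, 2, 10, 11, 12, 18 (1-based): 6 of 21.
Identical positions: 15/21 = 71.43% → 71%.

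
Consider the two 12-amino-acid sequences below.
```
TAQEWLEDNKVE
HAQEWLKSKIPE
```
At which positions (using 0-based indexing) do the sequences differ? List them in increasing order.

0, 6, 7, 8, 9, 10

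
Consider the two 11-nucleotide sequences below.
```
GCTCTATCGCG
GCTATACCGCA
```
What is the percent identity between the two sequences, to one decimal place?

Mismatches at positions 4, 7, 11 (1-based): 3 of 11.
Identical positions: 8/11 = 72.73% → 72.7%.

72.7%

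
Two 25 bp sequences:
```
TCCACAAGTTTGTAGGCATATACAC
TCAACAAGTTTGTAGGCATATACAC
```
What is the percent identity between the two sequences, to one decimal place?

96.0%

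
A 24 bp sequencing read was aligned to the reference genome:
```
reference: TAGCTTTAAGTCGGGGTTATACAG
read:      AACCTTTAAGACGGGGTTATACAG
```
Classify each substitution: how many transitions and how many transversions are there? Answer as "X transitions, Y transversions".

0 transitions, 3 transversions

Transitions (purine↔purine or pyrimidine↔pyrimidine): none.
Transversions (purine↔pyrimidine): 1 T→A, 3 G→C, 11 T→A.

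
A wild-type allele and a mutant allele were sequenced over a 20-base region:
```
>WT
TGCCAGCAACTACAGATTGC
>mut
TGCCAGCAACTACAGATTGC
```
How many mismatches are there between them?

The two sequences are identical at every position.

0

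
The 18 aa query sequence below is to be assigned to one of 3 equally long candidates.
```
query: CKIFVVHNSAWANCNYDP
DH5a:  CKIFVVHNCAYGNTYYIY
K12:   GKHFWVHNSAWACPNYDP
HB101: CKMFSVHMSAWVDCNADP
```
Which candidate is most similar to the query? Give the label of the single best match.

K12

Hamming distances to query — DH5a: 7; K12: 5; HB101: 6.
Smallest is K12 with 5 mismatches.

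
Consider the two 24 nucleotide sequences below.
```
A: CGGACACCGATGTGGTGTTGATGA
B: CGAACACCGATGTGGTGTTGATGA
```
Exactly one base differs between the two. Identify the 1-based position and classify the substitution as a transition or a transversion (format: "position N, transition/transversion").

The sequences differ only at position 3: G→A (purine→purine), a transition.

position 3, transition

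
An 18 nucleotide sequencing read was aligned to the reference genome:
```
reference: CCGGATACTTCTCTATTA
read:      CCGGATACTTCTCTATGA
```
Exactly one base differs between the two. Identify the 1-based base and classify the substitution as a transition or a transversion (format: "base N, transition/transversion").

base 17, transversion

The sequences differ only at base 17: T→G (pyrimidine→purine), a transversion.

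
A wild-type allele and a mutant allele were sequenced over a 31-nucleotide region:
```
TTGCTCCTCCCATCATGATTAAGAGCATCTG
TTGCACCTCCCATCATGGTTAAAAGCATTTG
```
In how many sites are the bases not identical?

4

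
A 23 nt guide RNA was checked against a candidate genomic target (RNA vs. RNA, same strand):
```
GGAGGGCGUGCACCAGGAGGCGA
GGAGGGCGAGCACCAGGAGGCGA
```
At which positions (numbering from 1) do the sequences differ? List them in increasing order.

Scanning 1-based: 9: U/A.

9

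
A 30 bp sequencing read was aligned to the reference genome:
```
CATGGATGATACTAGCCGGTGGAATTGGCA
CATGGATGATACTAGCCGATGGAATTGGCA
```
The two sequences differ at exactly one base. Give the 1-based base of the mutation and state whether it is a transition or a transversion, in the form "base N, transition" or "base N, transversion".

base 19, transition

Base 19 changes G→A. G is a purine and A is a purine, so this is a transition.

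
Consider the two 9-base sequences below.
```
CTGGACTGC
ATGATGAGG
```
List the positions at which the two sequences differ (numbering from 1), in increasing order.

Differences at position 1 (C→A), position 4 (G→A), position 5 (A→T), position 6 (C→G), position 7 (T→A), position 9 (C→G).

1, 4, 5, 6, 7, 9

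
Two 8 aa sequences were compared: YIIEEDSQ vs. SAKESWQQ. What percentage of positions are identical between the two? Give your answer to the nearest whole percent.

6 positions differ (1, 2, 3, 5, 6, 7), so 2 of 8 match: 2/8 = 25%.

25%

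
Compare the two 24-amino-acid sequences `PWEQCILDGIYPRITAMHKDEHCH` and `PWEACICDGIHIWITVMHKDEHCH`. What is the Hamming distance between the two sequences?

6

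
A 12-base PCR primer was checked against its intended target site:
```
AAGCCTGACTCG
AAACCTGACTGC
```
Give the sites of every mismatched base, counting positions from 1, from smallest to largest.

Scanning 1-based: 3: G/A; 11: C/G; 12: G/C.

3, 11, 12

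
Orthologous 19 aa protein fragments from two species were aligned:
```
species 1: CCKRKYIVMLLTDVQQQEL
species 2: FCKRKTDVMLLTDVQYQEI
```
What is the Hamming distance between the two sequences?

5

Mismatches (1-based): residue 1: C→F; residue 6: Y→T; residue 7: I→D; residue 16: Q→Y; residue 19: L→I.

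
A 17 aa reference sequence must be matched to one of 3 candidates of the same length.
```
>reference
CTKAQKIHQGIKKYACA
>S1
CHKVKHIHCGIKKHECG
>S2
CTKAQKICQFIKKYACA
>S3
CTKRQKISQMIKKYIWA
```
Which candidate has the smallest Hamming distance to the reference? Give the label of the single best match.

S2

Hamming distances to reference — S1: 8; S2: 2; S3: 5.
Smallest is S2 with 2 mismatches.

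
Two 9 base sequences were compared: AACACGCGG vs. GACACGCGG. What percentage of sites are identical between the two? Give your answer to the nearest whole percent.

89%

1 position differs (1), so 8 of 9 match: 8/9 = 88.89%.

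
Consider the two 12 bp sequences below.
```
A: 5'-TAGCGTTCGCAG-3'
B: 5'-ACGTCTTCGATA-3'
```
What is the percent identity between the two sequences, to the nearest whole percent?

7 positions differ (1, 2, 4, 5, 10, 11, 12), so 5 of 12 match: 5/12 = 41.67%.

42%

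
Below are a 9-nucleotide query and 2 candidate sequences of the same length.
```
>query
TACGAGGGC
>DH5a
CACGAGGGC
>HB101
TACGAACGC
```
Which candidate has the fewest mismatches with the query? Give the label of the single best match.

Hamming distances to query — DH5a: 1; HB101: 2.
Smallest is DH5a with 1 mismatch.

DH5a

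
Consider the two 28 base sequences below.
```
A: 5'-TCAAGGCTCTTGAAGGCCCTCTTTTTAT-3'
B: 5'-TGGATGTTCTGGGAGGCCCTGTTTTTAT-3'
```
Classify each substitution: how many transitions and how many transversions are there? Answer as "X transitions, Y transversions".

Transitions (purine↔purine or pyrimidine↔pyrimidine): 3 A→G, 7 C→T, 13 A→G.
Transversions (purine↔pyrimidine): 2 C→G, 5 G→T, 11 T→G, 21 C→G.

3 transitions, 4 transversions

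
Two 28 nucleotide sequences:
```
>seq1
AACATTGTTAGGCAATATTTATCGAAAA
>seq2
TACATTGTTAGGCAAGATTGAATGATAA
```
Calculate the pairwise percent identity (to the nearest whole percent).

79%

6 positions differ (1, 16, 20, 22, 23, 26), so 22 of 28 match: 22/28 = 78.57%.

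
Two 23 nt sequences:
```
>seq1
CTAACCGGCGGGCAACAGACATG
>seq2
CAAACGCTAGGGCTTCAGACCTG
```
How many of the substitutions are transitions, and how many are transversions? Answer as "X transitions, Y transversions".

Mismatches (1-based):
base 2: T→A (pyrimidine→purine, transversion)
base 6: C→G (pyrimidine→purine, transversion)
base 7: G→C (purine→pyrimidine, transversion)
base 8: G→T (purine→pyrimidine, transversion)
base 9: C→A (pyrimidine→purine, transversion)
base 14: A→T (purine→pyrimidine, transversion)
base 15: A→T (purine→pyrimidine, transversion)
base 21: A→C (purine→pyrimidine, transversion)

0 transitions, 8 transversions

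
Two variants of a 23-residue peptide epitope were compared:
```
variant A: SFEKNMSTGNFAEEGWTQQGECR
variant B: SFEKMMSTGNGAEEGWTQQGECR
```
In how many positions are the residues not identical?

Comparing position by position, 2 positions differ: 5 (N/M), 11 (F/G).

2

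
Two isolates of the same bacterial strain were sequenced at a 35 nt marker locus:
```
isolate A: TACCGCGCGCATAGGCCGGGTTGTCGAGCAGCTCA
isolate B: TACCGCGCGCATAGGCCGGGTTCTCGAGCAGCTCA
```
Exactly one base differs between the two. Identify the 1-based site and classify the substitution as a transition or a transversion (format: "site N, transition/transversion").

The sequences differ only at site 23: G→C (purine→pyrimidine), a transversion.

site 23, transversion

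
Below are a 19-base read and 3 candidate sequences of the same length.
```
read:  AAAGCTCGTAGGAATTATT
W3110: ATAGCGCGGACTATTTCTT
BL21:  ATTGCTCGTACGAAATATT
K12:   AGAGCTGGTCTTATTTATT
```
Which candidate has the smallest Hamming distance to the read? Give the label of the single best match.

BL21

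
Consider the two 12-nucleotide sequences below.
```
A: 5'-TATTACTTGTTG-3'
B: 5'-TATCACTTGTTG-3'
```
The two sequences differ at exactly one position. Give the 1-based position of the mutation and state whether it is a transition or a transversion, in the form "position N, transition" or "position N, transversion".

position 4, transition

The sequences differ only at position 4: T→C (pyrimidine→pyrimidine), a transition.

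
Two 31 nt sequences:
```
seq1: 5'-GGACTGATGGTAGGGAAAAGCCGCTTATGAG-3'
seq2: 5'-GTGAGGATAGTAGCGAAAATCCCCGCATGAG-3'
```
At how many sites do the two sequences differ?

The sequences differ at sites 2, 3, 4, 5, 9, 14, 20, 23, 25, 26 (1-based) — 10 in total.

10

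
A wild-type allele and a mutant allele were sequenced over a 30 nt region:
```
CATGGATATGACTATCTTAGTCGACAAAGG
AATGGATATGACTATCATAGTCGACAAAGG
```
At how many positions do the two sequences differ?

2

The sequences differ at positions 1, 17 (1-based) — 2 in total.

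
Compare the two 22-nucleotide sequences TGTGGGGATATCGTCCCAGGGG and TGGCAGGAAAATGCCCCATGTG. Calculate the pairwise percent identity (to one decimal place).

59.1%

9 positions differ (3, 4, 5, 9, 11, 12, 14, 19, 21), so 13 of 22 match: 13/22 = 59.09%.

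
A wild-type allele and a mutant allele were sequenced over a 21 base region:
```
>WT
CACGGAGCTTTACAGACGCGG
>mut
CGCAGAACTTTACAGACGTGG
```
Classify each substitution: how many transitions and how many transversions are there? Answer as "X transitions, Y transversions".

4 transitions, 0 transversions

Mismatches (1-based):
position 2: A→G (purine→purine, transition)
position 4: G→A (purine→purine, transition)
position 7: G→A (purine→purine, transition)
position 19: C→T (pyrimidine→pyrimidine, transition)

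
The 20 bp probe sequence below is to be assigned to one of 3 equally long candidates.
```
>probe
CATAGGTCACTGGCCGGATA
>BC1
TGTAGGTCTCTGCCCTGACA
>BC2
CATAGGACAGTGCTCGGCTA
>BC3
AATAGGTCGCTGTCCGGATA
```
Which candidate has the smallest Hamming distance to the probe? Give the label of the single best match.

BC3

BC1 differs at 6 positions; BC2 differs at 5 positions; BC3 differs at 3 positions. The closest is BC3.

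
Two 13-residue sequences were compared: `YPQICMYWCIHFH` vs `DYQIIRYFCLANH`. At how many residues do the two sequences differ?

8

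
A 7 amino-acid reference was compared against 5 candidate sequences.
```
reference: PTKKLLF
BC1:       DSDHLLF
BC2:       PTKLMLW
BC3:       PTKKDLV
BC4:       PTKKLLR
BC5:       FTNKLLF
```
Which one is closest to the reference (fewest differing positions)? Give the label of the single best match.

BC4

Hamming distances to reference — BC1: 4; BC2: 3; BC3: 2; BC4: 1; BC5: 2.
Smallest is BC4 with 1 mismatch.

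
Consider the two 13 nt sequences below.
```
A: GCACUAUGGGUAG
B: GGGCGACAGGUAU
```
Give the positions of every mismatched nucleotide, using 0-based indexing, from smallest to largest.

1, 2, 4, 6, 7, 12

Differences at position 1 (C→G), position 2 (A→G), position 4 (U→G), position 6 (U→C), position 7 (G→A), position 12 (G→U).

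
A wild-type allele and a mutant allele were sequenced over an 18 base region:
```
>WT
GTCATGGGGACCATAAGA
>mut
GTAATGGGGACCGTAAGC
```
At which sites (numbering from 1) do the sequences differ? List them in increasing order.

Differences at site 3 (C→A), site 13 (A→G), site 18 (A→C).

3, 13, 18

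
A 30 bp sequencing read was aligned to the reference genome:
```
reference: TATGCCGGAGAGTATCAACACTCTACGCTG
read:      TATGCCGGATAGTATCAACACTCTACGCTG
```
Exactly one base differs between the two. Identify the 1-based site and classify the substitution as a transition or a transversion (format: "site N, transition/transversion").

Site 10 changes G→T. G is a purine and T is a pyrimidine, so this is a transversion.

site 10, transversion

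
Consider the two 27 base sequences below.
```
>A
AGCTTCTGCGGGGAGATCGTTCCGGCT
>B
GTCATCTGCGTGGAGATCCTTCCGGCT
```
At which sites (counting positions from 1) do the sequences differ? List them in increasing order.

1, 2, 4, 11, 19

Scanning 1-based: 1: A/G; 2: G/T; 4: T/A; 11: G/T; 19: G/C.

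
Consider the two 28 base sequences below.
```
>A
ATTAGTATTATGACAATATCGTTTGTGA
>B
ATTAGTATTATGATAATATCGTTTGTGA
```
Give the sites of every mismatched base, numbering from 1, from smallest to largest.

14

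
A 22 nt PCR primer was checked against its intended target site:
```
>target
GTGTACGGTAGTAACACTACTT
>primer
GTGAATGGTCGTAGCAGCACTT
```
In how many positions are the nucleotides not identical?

6

Mismatches (1-based): position 4: T→A; position 6: C→T; position 10: A→C; position 14: A→G; position 17: C→G; position 18: T→C.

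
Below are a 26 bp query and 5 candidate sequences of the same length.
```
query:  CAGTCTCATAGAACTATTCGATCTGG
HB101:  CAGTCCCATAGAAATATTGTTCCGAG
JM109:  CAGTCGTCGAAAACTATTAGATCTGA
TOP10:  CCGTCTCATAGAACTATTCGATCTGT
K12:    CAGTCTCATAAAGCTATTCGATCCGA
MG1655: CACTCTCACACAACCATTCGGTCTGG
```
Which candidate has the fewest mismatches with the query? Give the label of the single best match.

HB101 differs at 8 sites; JM109 differs at 7 sites; TOP10 differs at 2 sites; K12 differs at 4 sites; MG1655 differs at 5 sites. The closest is TOP10.

TOP10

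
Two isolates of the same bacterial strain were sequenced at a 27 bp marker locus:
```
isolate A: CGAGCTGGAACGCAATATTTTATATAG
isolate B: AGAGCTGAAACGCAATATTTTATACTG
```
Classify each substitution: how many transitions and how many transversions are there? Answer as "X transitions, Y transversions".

Transitions (purine↔purine or pyrimidine↔pyrimidine): 8 G→A, 25 T→C.
Transversions (purine↔pyrimidine): 1 C→A, 26 A→T.

2 transitions, 2 transversions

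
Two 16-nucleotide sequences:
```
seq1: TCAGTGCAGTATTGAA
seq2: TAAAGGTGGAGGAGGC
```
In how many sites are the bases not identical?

Comparing position by position, 11 sites differ: 2 (C/A), 4 (G/A), 5 (T/G), 7 (C/T), 8 (A/G), 10 (T/A), 11 (A/G), 12 (T/G), 13 (T/A), 15 (A/G), 16 (A/C).

11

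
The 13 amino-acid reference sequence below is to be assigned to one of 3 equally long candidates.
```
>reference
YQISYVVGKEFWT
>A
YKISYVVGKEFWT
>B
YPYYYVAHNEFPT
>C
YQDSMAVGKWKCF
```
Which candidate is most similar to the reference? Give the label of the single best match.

Hamming distances to reference — A: 1; B: 7; C: 7.
Smallest is A with 1 mismatch.

A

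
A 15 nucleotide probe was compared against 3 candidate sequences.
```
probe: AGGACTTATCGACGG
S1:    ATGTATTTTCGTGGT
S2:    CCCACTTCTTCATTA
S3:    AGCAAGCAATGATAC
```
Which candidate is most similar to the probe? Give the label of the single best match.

Hamming distances to probe — S1: 7; S2: 9; S3: 9.
Smallest is S1 with 7 mismatches.

S1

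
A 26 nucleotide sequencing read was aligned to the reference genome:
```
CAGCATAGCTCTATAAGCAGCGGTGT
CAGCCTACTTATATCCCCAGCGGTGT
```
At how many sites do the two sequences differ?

7

The sequences differ at sites 5, 8, 9, 11, 15, 16, 17 (1-based) — 7 in total.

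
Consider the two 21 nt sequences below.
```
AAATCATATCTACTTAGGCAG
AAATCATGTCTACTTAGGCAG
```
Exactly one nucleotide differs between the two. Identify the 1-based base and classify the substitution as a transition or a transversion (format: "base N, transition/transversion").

Base 8 changes A→G. A is a purine and G is a purine, so this is a transition.

base 8, transition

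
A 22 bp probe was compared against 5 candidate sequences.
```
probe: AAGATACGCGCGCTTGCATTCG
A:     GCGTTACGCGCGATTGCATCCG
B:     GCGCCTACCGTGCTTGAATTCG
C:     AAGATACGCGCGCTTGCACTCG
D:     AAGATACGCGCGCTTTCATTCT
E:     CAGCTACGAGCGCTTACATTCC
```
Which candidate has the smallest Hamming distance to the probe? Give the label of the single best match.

A differs at 5 positions; B differs at 9 positions; C differs at 1 position; D differs at 2 positions; E differs at 5 positions. The closest is C.

C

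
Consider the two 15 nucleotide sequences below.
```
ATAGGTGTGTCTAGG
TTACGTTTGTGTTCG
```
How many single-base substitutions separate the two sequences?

The sequences differ at sites 1, 4, 7, 11, 13, 14 (1-based) — 6 in total.

6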